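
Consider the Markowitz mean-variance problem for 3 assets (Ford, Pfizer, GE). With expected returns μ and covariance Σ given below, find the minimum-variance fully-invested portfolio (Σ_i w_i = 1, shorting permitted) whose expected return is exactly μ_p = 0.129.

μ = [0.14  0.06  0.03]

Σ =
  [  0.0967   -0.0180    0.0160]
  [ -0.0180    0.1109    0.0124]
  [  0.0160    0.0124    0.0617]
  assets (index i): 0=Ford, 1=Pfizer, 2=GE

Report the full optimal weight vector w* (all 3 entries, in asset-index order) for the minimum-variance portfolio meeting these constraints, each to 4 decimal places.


g=Σ⁻¹μ = [1.6152  0.8139  -0.0962]
h=Σ⁻¹𝟙 = [10.1478  9.3565  11.6955]
a=μᵀg=0.272079  b=𝟙ᵀg=2.332942  c=𝟙ᵀh=31.199797  D=ac−b²=3.046202
λ₁=(c·0.129−b)/D = (31.199797·0.129−2.332942)/3.046202 = 0.555391
λ₂=(a−b·0.129)/D = (0.272079−2.332942·0.129)/3.046202 = -0.009477
w* = 0.555391·g + -0.009477·h:
  w_0 = 0.555391·1.6152 + -0.009477·10.1478 = 0.8009  (Ford)
  w_1 = 0.555391·0.8139 + -0.009477·9.3565 = 0.3634  (Pfizer)
  w_2 = 0.555391·-0.0962 + -0.009477·11.6955 = -0.1643  (GE)
Σw_i=1.0000  μᵀw=0.1290
σ²=wᵀΣw=λ₁·μ_p+λ₂ = 0.555391·0.129 + -0.009477 = 0.062168 ≈ 0.0622

0.8009  0.3634  -0.1643


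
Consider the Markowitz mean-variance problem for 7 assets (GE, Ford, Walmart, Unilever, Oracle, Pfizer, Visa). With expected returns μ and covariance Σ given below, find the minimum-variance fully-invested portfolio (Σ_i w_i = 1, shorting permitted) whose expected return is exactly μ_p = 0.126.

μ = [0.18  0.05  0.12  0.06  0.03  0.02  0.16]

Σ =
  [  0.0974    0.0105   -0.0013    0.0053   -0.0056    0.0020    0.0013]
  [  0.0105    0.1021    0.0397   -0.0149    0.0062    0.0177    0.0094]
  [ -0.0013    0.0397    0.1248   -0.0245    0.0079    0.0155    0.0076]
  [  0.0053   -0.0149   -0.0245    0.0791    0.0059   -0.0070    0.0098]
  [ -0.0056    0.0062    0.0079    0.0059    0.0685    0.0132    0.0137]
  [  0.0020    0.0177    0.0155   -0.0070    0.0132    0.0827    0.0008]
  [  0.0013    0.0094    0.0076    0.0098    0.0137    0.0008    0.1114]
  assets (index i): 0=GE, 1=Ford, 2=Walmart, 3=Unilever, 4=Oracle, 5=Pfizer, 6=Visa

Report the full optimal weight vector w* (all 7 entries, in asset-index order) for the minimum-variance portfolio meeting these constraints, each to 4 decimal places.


0.3101  0.0022  0.1913  0.1776  0.0629  0.0455  0.2104

x=Σ⁻¹μ = [1.8253  -0.1408  1.0861  0.7835  0.1433  0.0555  1.2658]
y=Σ⁻¹𝟙 = [9.2849  5.5515  7.1573  14.6688  9.9785  8.9351  5.3298]
a=μᵀx=0.706794  b=𝟙ᵀx=5.018689  c=𝟙ᵀy=60.905907  D=ac−b²=17.860712
λ₁=(c·0.126−b)/D = (60.905907·0.126−5.018689)/17.860712 = 0.148676
λ₂=(a−b·0.126)/D = (0.706794−5.018689·0.126)/17.860712 = 0.004168
w* = 0.148676·x + 0.004168·y:
  w_0 = 0.148676·1.8253 + 0.004168·9.2849 = 0.3101  (GE)
  w_1 = 0.148676·-0.1408 + 0.004168·5.5515 = 0.0022  (Ford)
  w_2 = 0.148676·1.0861 + 0.004168·7.1573 = 0.1913  (Walmart)
  w_3 = 0.148676·0.7835 + 0.004168·14.6688 = 0.1776  (Unilever)
  w_4 = 0.148676·0.1433 + 0.004168·9.9785 = 0.0629  (Oracle)
  w_5 = 0.148676·0.0555 + 0.004168·8.9351 = 0.0455  (Pfizer)
  w_6 = 0.148676·1.2658 + 0.004168·5.3298 = 0.2104  (Visa)
Σw_i=1.0000  μᵀw=0.1260
σ²=wᵀΣw=λ₁·μ_p+λ₂ = 0.148676·0.126 + 0.004168 = 0.022901 ≈ 0.0229


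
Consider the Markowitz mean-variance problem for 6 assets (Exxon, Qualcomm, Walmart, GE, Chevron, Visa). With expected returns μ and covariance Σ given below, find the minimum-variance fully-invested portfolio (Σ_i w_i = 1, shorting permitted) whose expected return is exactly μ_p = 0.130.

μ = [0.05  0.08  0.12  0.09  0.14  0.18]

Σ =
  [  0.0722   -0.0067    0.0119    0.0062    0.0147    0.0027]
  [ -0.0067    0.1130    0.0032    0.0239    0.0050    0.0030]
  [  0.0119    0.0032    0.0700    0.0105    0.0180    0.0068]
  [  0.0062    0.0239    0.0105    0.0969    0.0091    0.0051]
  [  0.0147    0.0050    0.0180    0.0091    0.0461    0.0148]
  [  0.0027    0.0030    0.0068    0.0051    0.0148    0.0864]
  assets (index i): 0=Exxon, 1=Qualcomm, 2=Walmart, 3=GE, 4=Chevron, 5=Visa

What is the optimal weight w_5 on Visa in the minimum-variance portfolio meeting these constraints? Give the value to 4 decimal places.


0.2554

g=Σ⁻¹μ = [0.0772  0.4627  0.9465  0.4352  1.9850  1.6246]
h=Σ⁻¹𝟙 = [10.2573  7.3649  7.7848  5.5527  10.8548  8.1980]
a=μᵀg=0.763965  b=𝟙ᵀg=5.531282  c=𝟙ᵀh=50.012485  D=ac−b²=7.612694
λ₁=(c·0.130−b)/D = (50.012485·0.130−5.531282)/7.612694 = 0.127464
λ₂=(a−b·0.130)/D = (0.763965−5.531282·0.130)/7.612694 = 0.005898
w* = 0.127464·g + 0.005898·h:
  w_0 = 0.127464·0.0772 + 0.005898·10.2573 = 0.0703  (Exxon)
  w_1 = 0.127464·0.4627 + 0.005898·7.3649 = 0.1024  (Qualcomm)
  w_2 = 0.127464·0.9465 + 0.005898·7.7848 = 0.1666  (Walmart)
  w_3 = 0.127464·0.4352 + 0.005898·5.5527 = 0.0882  (GE)
  w_4 = 0.127464·1.9850 + 0.005898·10.8548 = 0.3170  (Chevron)
  w_5 = 0.127464·1.6246 + 0.005898·8.1980 = 0.2554  (Visa)
Σw_i=1.0000  μᵀw=0.1300
σ²=wᵀΣw=λ₁·μ_p+λ₂ = 0.127464·0.130 + 0.005898 = 0.022468 ≈ 0.0225


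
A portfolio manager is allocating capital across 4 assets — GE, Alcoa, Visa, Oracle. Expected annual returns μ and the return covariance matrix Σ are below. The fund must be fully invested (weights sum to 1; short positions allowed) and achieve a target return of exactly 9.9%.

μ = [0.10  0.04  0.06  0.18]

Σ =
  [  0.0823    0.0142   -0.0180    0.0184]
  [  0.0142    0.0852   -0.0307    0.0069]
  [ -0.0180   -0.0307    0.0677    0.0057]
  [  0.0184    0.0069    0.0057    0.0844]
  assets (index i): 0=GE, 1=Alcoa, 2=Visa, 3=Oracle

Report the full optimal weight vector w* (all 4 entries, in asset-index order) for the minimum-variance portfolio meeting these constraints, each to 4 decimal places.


g=Σ⁻¹μ = [0.9903  0.6222  1.2819  1.7794]
h=Σ⁻¹𝟙 = [13.4429  18.5035  26.2619  5.6313]
a=μᵀg=0.521117  b=𝟙ᵀg=4.673778  c=𝟙ᵀh=63.839543  D=ac−b²=11.423641
λ₁=(c·0.099−b)/D = (63.839543·0.099−4.673778)/11.423641 = 0.144117
λ₂=(a−b·0.099)/D = (0.521117−4.673778·0.099)/11.423641 = 0.005113
w* = 0.144117·g + 0.005113·h:
  w_0 = 0.144117·0.9903 + 0.005113·13.4429 = 0.2114  (GE)
  w_1 = 0.144117·0.6222 + 0.005113·18.5035 = 0.1843  (Alcoa)
  w_2 = 0.144117·1.2819 + 0.005113·26.2619 = 0.3190  (Visa)
  w_3 = 0.144117·1.7794 + 0.005113·5.6313 = 0.2852  (Oracle)
Σw_i=1.0000  μᵀw=0.0990
σ²=wᵀΣw=λ₁·μ_p+λ₂ = 0.144117·0.099 + 0.005113 = 0.019381 ≈ 0.0194

0.2114  0.1843  0.3190  0.2852


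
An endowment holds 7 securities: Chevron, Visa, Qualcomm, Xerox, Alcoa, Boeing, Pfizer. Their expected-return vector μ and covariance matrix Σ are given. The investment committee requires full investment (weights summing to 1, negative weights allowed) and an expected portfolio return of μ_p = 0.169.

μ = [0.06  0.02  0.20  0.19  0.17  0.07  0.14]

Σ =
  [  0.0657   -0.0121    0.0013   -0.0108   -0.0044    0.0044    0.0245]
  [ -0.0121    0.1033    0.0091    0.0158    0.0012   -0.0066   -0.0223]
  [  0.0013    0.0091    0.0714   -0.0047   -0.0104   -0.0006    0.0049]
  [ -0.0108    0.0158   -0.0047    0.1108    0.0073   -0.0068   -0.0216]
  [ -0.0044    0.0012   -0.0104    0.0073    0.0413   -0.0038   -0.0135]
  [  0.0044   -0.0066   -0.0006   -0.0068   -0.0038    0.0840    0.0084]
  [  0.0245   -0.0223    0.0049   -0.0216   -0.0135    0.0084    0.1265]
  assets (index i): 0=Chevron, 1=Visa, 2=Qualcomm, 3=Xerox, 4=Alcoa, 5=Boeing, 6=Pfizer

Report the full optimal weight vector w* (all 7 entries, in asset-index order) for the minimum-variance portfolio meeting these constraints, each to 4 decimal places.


p=Σ⁻¹μ = [0.8480  0.0358  3.5930  1.9762  5.3985  1.0563  1.6530]
q=Σ⁻¹𝟙 = [16.0419  11.1932  17.1320  10.4281  32.7259  13.3415  10.4950]
a=μᵀp=2.368774  b=𝟙ᵀp=14.560734  c=𝟙ᵀq=111.357668  D=ac−b²=51.766151
λ₁=(c·0.169−b)/D = (111.357668·0.169−14.560734)/51.766151 = 0.082268
λ₂=(a−b·0.169)/D = (2.368774−14.560734·0.169)/51.766151 = -0.001777
w* = 0.082268·p + -0.001777·q:
  w_0 = 0.082268·0.8480 + -0.001777·16.0419 = 0.0413  (Chevron)
  w_1 = 0.082268·0.0358 + -0.001777·11.1932 = -0.0169  (Visa)
  w_2 = 0.082268·3.5930 + -0.001777·17.1320 = 0.2651  (Qualcomm)
  w_3 = 0.082268·1.9762 + -0.001777·10.4281 = 0.1440  (Xerox)
  w_4 = 0.082268·5.3985 + -0.001777·32.7259 = 0.3860  (Alcoa)
  w_5 = 0.082268·1.0563 + -0.001777·13.3415 = 0.0632  (Boeing)
  w_6 = 0.082268·1.6530 + -0.001777·10.4950 = 0.1173  (Pfizer)
Σw_i=1.0000  μᵀw=0.1690
σ²=wᵀΣw=λ₁·μ_p+λ₂ = 0.082268·0.169 + -0.001777 = 0.012126 ≈ 0.0121

0.0413  -0.0169  0.2651  0.1440  0.3860  0.0632  0.1173


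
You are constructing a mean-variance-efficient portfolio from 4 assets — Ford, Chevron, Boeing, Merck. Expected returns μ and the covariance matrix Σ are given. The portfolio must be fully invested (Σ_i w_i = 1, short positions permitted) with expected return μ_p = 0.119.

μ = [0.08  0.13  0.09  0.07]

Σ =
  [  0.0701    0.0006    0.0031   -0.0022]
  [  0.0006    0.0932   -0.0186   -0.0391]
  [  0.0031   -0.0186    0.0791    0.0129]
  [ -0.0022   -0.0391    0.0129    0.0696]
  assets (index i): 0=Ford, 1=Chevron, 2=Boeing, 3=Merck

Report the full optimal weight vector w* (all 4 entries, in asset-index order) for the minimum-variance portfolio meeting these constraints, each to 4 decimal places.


-0.0982  0.7464  0.2598  0.0920

p=Σ⁻¹μ = [1.1306  2.6002  1.3373  2.2544]
q=Σ⁻¹𝟙 = [14.2720  24.2116  13.5508  25.9090]
a=μᵀp=0.706638  b=𝟙ᵀp=7.322472  c=𝟙ᵀq=77.943415  D=ac−b²=1.459183
λ₁=(c·0.119−b)/D = (77.943415·0.119−7.322472)/1.459183 = 1.338279
λ₂=(a−b·0.119)/D = (0.706638−7.322472·0.119)/1.459183 = -0.112896
w* = 1.338279·p + -0.112896·q:
  w_0 = 1.338279·1.1306 + -0.112896·14.2720 = -0.0982  (Ford)
  w_1 = 1.338279·2.6002 + -0.112896·24.2116 = 0.7464  (Chevron)
  w_2 = 1.338279·1.3373 + -0.112896·13.5508 = 0.2598  (Boeing)
  w_3 = 1.338279·2.2544 + -0.112896·25.9090 = 0.0920  (Merck)
Σw_i=1.0000  μᵀw=0.1190
σ²=wᵀΣw=λ₁·μ_p+λ₂ = 1.338279·0.119 + -0.112896 = 0.046359 ≈ 0.0464


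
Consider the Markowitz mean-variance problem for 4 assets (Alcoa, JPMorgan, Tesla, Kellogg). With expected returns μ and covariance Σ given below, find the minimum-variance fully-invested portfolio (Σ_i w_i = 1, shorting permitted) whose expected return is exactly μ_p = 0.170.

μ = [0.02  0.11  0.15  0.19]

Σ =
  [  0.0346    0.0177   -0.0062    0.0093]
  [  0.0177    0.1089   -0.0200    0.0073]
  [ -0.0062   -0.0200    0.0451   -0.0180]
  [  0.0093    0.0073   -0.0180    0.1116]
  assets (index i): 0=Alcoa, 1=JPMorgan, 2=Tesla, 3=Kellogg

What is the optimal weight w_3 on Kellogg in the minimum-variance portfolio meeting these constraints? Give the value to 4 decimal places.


x=Σ⁻¹μ = [-0.0779  1.7927  5.0720  2.4098]
y=Σ⁻¹𝟙 = [26.6717  10.5238  35.1859  11.7247]
a=μᵀx=1.414306  b=𝟙ᵀx=9.196627  c=𝟙ᵀy=84.106114  D=ac−b²=34.373858
λ₁=(c·0.170−b)/D = (84.106114·0.170−9.196627)/34.373858 = 0.148410
λ₂=(a−b·0.170)/D = (1.414306−9.196627·0.170)/34.373858 = -0.004338
w* = 0.148410·x + -0.004338·y:
  w_0 = 0.148410·-0.0779 + -0.004338·26.6717 = -0.1273  (Alcoa)
  w_1 = 0.148410·1.7927 + -0.004338·10.5238 = 0.2204  (JPMorgan)
  w_2 = 0.148410·5.0720 + -0.004338·35.1859 = 0.6001  (Tesla)
  w_3 = 0.148410·2.4098 + -0.004338·11.7247 = 0.3068  (Kellogg)
Σw_i=1.0000  μᵀw=0.1700
σ²=wᵀΣw=λ₁·μ_p+λ₂ = 0.148410·0.170 + -0.004338 = 0.020891 ≈ 0.0209

0.3068


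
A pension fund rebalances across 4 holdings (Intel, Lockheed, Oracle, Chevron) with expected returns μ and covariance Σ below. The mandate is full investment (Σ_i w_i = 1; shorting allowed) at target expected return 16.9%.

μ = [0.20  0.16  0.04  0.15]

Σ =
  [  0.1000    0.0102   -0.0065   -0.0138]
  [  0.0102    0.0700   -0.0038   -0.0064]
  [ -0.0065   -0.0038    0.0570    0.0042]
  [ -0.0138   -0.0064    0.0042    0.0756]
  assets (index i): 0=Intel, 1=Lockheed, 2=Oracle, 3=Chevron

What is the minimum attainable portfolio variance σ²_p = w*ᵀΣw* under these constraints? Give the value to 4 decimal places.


0.0245

g=Σ⁻¹μ = [2.1780  2.2485  0.9142  2.5213]
h=Σ⁻¹𝟙 = [11.8431  15.0055  18.7439  15.6183]
a=μᵀg=1.210120  b=𝟙ᵀg=7.862010  c=𝟙ᵀh=61.210880  D=ac−b²=12.261301
λ₁=(c·0.169−b)/D = (61.210880·0.169−7.862010)/12.261301 = 0.202477
λ₂=(a−b·0.169)/D = (1.210120−7.862010·0.169)/12.261301 = -0.009669
w* = 0.202477·g + -0.009669·h:
  w_0 = 0.202477·2.1780 + -0.009669·11.8431 = 0.3265  (Intel)
  w_1 = 0.202477·2.2485 + -0.009669·15.0055 = 0.3102  (Lockheed)
  w_2 = 0.202477·0.9142 + -0.009669·18.7439 = 0.0039  (Oracle)
  w_3 = 0.202477·2.5213 + -0.009669·15.6183 = 0.3595  (Chevron)
Σw_i=1.0000  μᵀw=0.1690
σ²=wᵀΣw=λ₁·μ_p+λ₂ = 0.202477·0.169 + -0.009669 = 0.024549 ≈ 0.0245


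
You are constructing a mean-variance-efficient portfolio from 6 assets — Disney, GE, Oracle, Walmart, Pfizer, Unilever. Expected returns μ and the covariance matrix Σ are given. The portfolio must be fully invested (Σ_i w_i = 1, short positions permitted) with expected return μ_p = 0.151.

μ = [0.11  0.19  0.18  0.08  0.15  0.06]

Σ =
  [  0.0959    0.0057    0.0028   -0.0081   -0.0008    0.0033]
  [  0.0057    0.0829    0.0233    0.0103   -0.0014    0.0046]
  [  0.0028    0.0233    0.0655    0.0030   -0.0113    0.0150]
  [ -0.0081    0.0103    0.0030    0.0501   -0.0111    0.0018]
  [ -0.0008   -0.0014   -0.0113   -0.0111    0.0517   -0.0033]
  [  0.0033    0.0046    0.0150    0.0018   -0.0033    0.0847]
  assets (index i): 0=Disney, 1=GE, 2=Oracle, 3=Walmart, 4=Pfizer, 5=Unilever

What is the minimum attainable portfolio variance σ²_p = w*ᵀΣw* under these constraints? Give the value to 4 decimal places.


u=Σ⁻¹μ = [1.2128  1.1896  2.8239  2.2737  4.0709  0.2067]
v=Σ⁻¹𝟙 = [11.9240  3.6854  15.2074  26.3618  29.1865  9.0254]
a=μᵀu=1.672672  b=𝟙ᵀu=11.777636  c=𝟙ᵀv=95.390472  D=ac−b²=20.844247
λ₁=(c·0.151−b)/D = (95.390472·0.151−11.777636)/20.844247 = 0.125998
λ₂=(a−b·0.151)/D = (1.672672−11.777636·0.151)/20.844247 = -0.005073
w* = 0.125998·u + -0.005073·v:
  w_0 = 0.125998·1.2128 + -0.005073·11.9240 = 0.0923  (Disney)
  w_1 = 0.125998·1.1896 + -0.005073·3.6854 = 0.1312  (GE)
  w_2 = 0.125998·2.8239 + -0.005073·15.2074 = 0.2787  (Oracle)
  w_3 = 0.125998·2.2737 + -0.005073·26.3618 = 0.1527  (Walmart)
  w_4 = 0.125998·4.0709 + -0.005073·29.1865 = 0.3649  (Pfizer)
  w_5 = 0.125998·0.2067 + -0.005073·9.0254 = -0.0197  (Unilever)
Σw_i=1.0000  μᵀw=0.1510
σ²=wᵀΣw=λ₁·μ_p+λ₂ = 0.125998·0.151 + -0.005073 = 0.013952 ≈ 0.0140

0.0140


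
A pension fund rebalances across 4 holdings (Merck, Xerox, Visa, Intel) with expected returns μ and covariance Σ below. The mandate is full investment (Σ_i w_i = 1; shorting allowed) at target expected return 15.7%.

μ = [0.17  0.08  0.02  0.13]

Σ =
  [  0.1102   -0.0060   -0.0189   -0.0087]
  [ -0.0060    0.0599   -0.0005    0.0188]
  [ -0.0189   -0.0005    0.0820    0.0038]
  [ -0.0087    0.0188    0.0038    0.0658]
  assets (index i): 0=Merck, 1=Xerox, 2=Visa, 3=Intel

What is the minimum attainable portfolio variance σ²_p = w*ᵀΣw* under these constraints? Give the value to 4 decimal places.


p=Σ⁻¹μ = [1.8451  0.9219  0.5857  1.9224]
q=Σ⁻¹𝟙 = [13.3436  14.3897  14.8025  11.9956]
a=μᵀp=0.649041  b=𝟙ᵀp=5.275079  c=𝟙ᵀq=54.531514  D=ac−b²=7.566710
λ₁=(c·0.157−b)/D = (54.531514·0.157−5.275079)/7.566710 = 0.434319
λ₂=(a−b·0.157)/D = (0.649041−5.275079·0.157)/7.566710 = -0.023676
w* = 0.434319·p + -0.023676·q:
  w_0 = 0.434319·1.8451 + -0.023676·13.3436 = 0.4854  (Merck)
  w_1 = 0.434319·0.9219 + -0.023676·14.3897 = 0.0597  (Xerox)
  w_2 = 0.434319·0.5857 + -0.023676·14.8025 = -0.0961  (Visa)
  w_3 = 0.434319·1.9224 + -0.023676·11.9956 = 0.5509  (Intel)
Σw_i=1.0000  μᵀw=0.1570
σ²=wᵀΣw=λ₁·μ_p+λ₂ = 0.434319·0.157 + -0.023676 = 0.044512 ≈ 0.0445

0.0445


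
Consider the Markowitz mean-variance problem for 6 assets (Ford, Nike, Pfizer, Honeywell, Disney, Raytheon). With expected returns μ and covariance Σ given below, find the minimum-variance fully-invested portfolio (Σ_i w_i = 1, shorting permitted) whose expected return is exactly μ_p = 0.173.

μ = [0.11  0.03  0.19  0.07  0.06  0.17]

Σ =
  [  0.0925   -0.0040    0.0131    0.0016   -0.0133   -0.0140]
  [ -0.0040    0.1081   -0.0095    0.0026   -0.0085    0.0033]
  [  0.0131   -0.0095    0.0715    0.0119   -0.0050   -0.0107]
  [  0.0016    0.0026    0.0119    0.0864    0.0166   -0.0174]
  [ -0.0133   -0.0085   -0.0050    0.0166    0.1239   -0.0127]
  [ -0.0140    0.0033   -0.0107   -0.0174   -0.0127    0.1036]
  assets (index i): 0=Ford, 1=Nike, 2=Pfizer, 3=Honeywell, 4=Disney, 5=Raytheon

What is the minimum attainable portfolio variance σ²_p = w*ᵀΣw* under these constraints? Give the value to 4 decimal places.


0.0297

u=Σ⁻¹μ = [1.2882  0.5563  2.7934  0.6736  0.9201  2.3117]
v=Σ⁻¹𝟙 = [13.0163  11.1633  14.5272  10.0086  11.0779  15.5953]
a=μᵀu=1.184491  b=𝟙ᵀu=8.543325  c=𝟙ᵀv=75.388490  D=ac−b²=16.308590
λ₁=(c·0.173−b)/D = (75.388490·0.173−8.543325)/16.308590 = 0.275860
λ₂=(a−b·0.173)/D = (1.184491−8.543325·0.173)/16.308590 = -0.017997
w* = 0.275860·u + -0.017997·v:
  w_0 = 0.275860·1.2882 + -0.017997·13.0163 = 0.1211  (Ford)
  w_1 = 0.275860·0.5563 + -0.017997·11.1633 = -0.0475  (Nike)
  w_2 = 0.275860·2.7934 + -0.017997·14.5272 = 0.5091  (Pfizer)
  w_3 = 0.275860·0.6736 + -0.017997·10.0086 = 0.0057  (Honeywell)
  w_4 = 0.275860·0.9201 + -0.017997·11.0779 = 0.0545  (Disney)
  w_5 = 0.275860·2.3117 + -0.017997·15.5953 = 0.3570  (Raytheon)
Σw_i=1.0000  μᵀw=0.1730
σ²=wᵀΣw=λ₁·μ_p+λ₂ = 0.275860·0.173 + -0.017997 = 0.029727 ≈ 0.0297


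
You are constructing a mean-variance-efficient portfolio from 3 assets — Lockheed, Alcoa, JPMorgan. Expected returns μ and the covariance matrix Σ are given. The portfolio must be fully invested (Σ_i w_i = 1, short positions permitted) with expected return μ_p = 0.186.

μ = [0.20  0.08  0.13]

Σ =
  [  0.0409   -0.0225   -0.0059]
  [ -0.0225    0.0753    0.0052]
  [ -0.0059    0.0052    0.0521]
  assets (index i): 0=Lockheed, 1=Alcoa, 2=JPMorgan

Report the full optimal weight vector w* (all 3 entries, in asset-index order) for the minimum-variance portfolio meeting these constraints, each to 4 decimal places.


x=Σ⁻¹μ = [6.9313  2.9272  2.9880]
y=Σ⁻¹𝟙 = [40.7255  23.9705  21.4133]
a=μᵀx=2.008874  b=𝟙ᵀx=12.846472  c=𝟙ᵀy=86.109294  D=ac−b²=7.950879
λ₁=(c·0.186−b)/D = (86.109294·0.186−12.846472)/7.950879 = 0.398680
λ₂=(a−b·0.186)/D = (2.008874−12.846472·0.186)/7.950879 = -0.047865
w* = 0.398680·x + -0.047865·y:
  w_0 = 0.398680·6.9313 + -0.047865·40.7255 = 0.8140  (Lockheed)
  w_1 = 0.398680·2.9272 + -0.047865·23.9705 = 0.0197  (Alcoa)
  w_2 = 0.398680·2.9880 + -0.047865·21.4133 = 0.1663  (JPMorgan)
Σw_i=1.0000  μᵀw=0.1860
σ²=wᵀΣw=λ₁·μ_p+λ₂ = 0.398680·0.186 + -0.047865 = 0.026289 ≈ 0.0263

0.8140  0.0197  0.1663


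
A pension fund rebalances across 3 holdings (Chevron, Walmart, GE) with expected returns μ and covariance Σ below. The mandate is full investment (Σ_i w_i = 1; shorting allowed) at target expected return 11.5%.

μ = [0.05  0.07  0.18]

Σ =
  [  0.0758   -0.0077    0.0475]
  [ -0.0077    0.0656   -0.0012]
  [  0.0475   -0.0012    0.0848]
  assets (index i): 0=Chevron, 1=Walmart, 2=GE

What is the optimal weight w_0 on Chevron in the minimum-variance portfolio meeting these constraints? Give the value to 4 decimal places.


p=Σ⁻¹μ = [-0.8888  1.0110  2.6348]
q=Σ⁻¹𝟙 = [11.3240  16.6771  5.6854]
a=μᵀp=0.500588  b=𝟙ᵀp=2.756972  c=𝟙ᵀq=33.686472  D=ac−b²=9.262161
λ₁=(c·0.115−b)/D = (33.686472·0.115−2.756972)/9.262161 = 0.120595
λ₂=(a−b·0.115)/D = (0.500588−2.756972·0.115)/9.262161 = 0.019816
w* = 0.120595·p + 0.019816·q:
  w_0 = 0.120595·-0.8888 + 0.019816·11.3240 = 0.1172  (Chevron)
  w_1 = 0.120595·1.0110 + 0.019816·16.6771 = 0.4524  (Walmart)
  w_2 = 0.120595·2.6348 + 0.019816·5.6854 = 0.4304  (GE)
Σw_i=1.0000  μᵀw=0.1150
σ²=wᵀΣw=λ₁·μ_p+λ₂ = 0.120595·0.115 + 0.019816 = 0.033684 ≈ 0.0337

0.1172


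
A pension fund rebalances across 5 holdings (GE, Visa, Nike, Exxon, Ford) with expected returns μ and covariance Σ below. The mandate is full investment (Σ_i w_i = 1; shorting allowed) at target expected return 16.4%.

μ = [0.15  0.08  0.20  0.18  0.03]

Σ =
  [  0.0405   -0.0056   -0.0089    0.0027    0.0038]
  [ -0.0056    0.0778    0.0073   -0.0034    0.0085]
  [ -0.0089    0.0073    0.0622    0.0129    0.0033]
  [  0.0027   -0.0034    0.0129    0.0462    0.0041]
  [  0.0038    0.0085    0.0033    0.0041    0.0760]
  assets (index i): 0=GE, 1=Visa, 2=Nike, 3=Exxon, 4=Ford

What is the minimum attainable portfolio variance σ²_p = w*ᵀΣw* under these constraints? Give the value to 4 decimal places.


0.0143

g=Σ⁻¹μ = [4.3869  1.2047  3.1177  2.8801  -0.2501]
h=Σ⁻¹𝟙 = [27.8538  13.2233  14.7048  16.1054  8.7789]
a=μᵀg=1.888854  b=𝟙ᵀg=11.339231  c=𝟙ᵀh=80.666228  D=ac−b²=23.788533
λ₁=(c·0.164−b)/D = (80.666228·0.164−11.339231)/23.788533 = 0.079451
λ₂=(a−b·0.164)/D = (1.888854−11.339231·0.164)/23.788533 = 0.001228
w* = 0.079451·g + 0.001228·h:
  w_0 = 0.079451·4.3869 + 0.001228·27.8538 = 0.3828  (GE)
  w_1 = 0.079451·1.2047 + 0.001228·13.2233 = 0.1120  (Visa)
  w_2 = 0.079451·3.1177 + 0.001228·14.7048 = 0.2658  (Nike)
  w_3 = 0.079451·2.8801 + 0.001228·16.1054 = 0.2486  (Exxon)
  w_4 = 0.079451·-0.2501 + 0.001228·8.7789 = -0.0091  (Ford)
Σw_i=1.0000  μᵀw=0.1640
σ²=wᵀΣw=λ₁·μ_p+λ₂ = 0.079451·0.164 + 0.001228 = 0.014258 ≈ 0.0143


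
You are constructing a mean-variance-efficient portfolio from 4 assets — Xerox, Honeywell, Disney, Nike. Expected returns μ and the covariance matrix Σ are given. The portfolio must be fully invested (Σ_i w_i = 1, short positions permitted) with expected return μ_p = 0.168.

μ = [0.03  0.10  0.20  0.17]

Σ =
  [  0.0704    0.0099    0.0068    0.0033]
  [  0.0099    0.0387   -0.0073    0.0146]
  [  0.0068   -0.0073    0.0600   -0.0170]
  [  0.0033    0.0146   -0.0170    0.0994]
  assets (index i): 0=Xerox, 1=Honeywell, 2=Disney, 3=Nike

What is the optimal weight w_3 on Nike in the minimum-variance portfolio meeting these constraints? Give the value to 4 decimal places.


0.2330

g=Σ⁻¹μ = [-0.4713  2.7393  4.3036  2.0596]
h=Σ⁻¹𝟙 = [8.2878  24.0230  21.4629  9.9274]
a=μᵀg=1.470639  b=𝟙ᵀg=8.631182  c=𝟙ᵀh=63.701180  D=ac−b²=19.184109
λ₁=(c·0.168−b)/D = (63.701180·0.168−8.631182)/19.184109 = 0.107934
λ₂=(a−b·0.168)/D = (1.470639−8.631182·0.168)/19.184109 = 0.001074
w* = 0.107934·g + 0.001074·h:
  w_0 = 0.107934·-0.4713 + 0.001074·8.2878 = -0.0420  (Xerox)
  w_1 = 0.107934·2.7393 + 0.001074·24.0230 = 0.3215  (Honeywell)
  w_2 = 0.107934·4.3036 + 0.001074·21.4629 = 0.4875  (Disney)
  w_3 = 0.107934·2.0596 + 0.001074·9.9274 = 0.2330  (Nike)
Σw_i=1.0000  μᵀw=0.1680
σ²=wᵀΣw=λ₁·μ_p+λ₂ = 0.107934·0.168 + 0.001074 = 0.019207 ≈ 0.0192


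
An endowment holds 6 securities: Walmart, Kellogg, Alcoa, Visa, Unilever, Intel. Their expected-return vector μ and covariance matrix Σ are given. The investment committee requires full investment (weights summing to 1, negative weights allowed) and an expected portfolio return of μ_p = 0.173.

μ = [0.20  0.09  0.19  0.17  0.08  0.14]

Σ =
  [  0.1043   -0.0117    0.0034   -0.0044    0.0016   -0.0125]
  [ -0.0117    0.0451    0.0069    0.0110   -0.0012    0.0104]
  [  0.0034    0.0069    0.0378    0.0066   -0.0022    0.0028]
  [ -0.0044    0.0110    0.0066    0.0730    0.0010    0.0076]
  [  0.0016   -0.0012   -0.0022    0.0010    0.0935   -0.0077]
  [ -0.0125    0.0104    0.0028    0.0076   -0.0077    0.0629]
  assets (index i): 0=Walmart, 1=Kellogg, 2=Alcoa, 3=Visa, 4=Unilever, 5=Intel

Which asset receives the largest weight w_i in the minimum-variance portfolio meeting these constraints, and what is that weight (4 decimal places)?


Alcoa (0.4044)

p=Σ⁻¹μ = [2.2164  1.0250  4.2453  1.6759  1.0972  2.2396]
q=Σ⁻¹𝟙 = [12.8383  17.1949  20.3049  8.2930  12.3379  15.2110]
a=μᵀp=2.028372  b=𝟙ᵀp=12.499506  c=𝟙ᵀq=86.179998  D=ac−b²=18.567432
λ₁=(c·0.173−b)/D = (86.179998·0.173−12.499506)/18.567432 = 0.129777
λ₂=(a−b·0.173)/D = (2.028372−12.499506·0.173)/18.567432 = -0.007219
w* = 0.129777·p + -0.007219·q:
  w_0 = 0.129777·2.2164 + -0.007219·12.8383 = 0.1950  (Walmart)
  w_1 = 0.129777·1.0250 + -0.007219·17.1949 = 0.0089  (Kellogg)
  w_2 = 0.129777·4.2453 + -0.007219·20.3049 = 0.4044  (Alcoa)
  w_3 = 0.129777·1.6759 + -0.007219·8.2930 = 0.1576  (Visa)
  w_4 = 0.129777·1.0972 + -0.007219·12.3379 = 0.0533  (Unilever)
  w_5 = 0.129777·2.2396 + -0.007219·15.2110 = 0.1808  (Intel)
Σw_i=1.0000  μᵀw=0.1730
σ²=wᵀΣw=λ₁·μ_p+λ₂ = 0.129777·0.173 + -0.007219 = 0.015232 ≈ 0.0152


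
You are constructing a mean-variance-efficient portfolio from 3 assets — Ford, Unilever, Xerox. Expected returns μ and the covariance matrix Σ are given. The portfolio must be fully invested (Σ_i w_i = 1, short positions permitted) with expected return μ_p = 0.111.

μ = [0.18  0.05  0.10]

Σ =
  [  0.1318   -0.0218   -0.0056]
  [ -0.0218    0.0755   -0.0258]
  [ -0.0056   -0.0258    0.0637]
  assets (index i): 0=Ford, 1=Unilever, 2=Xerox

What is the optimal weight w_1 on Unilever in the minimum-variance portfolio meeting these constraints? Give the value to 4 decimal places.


x=Σ⁻¹μ = [1.8159  2.0632  2.5651]
y=Σ⁻¹𝟙 = [13.1350  26.4589  27.5698]
a=μᵀx=0.686540  b=𝟙ᵀx=6.444220  c=𝟙ᵀy=67.163625  D=ac−b²=4.582541
λ₁=(c·0.111−b)/D = (67.163625·0.111−6.444220)/4.582541 = 0.220607
λ₂=(a−b·0.111)/D = (0.686540−6.444220·0.111)/4.582541 = -0.006278
w* = 0.220607·x + -0.006278·y:
  w_0 = 0.220607·1.8159 + -0.006278·13.1350 = 0.3182  (Ford)
  w_1 = 0.220607·2.0632 + -0.006278·26.4589 = 0.2890  (Unilever)
  w_2 = 0.220607·2.5651 + -0.006278·27.5698 = 0.3928  (Xerox)
Σw_i=1.0000  μᵀw=0.1110
σ²=wᵀΣw=λ₁·μ_p+λ₂ = 0.220607·0.111 + -0.006278 = 0.018210 ≈ 0.0182

0.2890


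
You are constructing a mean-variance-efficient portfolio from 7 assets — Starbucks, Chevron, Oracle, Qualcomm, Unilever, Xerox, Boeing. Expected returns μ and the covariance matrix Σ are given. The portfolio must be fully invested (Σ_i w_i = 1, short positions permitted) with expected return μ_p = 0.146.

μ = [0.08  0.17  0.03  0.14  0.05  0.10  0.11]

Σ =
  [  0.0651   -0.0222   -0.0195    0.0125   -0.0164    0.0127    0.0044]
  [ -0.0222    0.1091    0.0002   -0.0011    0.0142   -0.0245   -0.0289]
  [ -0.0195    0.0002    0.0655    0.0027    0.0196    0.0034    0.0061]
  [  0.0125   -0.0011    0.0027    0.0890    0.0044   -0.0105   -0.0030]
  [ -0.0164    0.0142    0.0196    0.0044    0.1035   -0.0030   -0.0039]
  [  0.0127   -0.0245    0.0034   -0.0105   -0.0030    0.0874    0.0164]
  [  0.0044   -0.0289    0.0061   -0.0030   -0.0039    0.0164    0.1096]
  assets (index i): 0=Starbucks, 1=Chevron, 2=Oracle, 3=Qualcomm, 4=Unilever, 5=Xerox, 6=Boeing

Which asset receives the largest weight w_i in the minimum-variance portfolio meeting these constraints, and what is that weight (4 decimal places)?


x=Σ⁻¹μ = [1.6676  2.5911  0.5767  1.5671  0.3138  1.5400  1.4115]
y=Σ⁻¹𝟙 = [24.4355  18.6637  18.1370  8.8409  7.9102  11.7196  10.8248]
a=μᵀx=1.135541  b=𝟙ᵀx=9.667714  c=𝟙ᵀy=100.531791  D=ac−b²=20.693301
λ₁=(c·0.146−b)/D = (100.531791·0.146−9.667714)/20.693301 = 0.242104
λ₂=(a−b·0.146)/D = (1.135541−9.667714·0.146)/20.693301 = -0.013335
w* = 0.242104·x + -0.013335·y:
  w_0 = 0.242104·1.6676 + -0.013335·24.4355 = 0.0779  (Starbucks)
  w_1 = 0.242104·2.5911 + -0.013335·18.6637 = 0.3784  (Chevron)
  w_2 = 0.242104·0.5767 + -0.013335·18.1370 = -0.1022  (Oracle)
  w_3 = 0.242104·1.5671 + -0.013335·8.8409 = 0.2615  (Qualcomm)
  w_4 = 0.242104·0.3138 + -0.013335·7.9102 = -0.0295  (Unilever)
  w_5 = 0.242104·1.5400 + -0.013335·11.7196 = 0.2165  (Xerox)
  w_6 = 0.242104·1.4115 + -0.013335·10.8248 = 0.1974  (Boeing)
Σw_i=1.0000  μᵀw=0.1460
σ²=wᵀΣw=λ₁·μ_p+λ₂ = 0.242104·0.146 + -0.013335 = 0.022012 ≈ 0.0220

Chevron (0.3784)


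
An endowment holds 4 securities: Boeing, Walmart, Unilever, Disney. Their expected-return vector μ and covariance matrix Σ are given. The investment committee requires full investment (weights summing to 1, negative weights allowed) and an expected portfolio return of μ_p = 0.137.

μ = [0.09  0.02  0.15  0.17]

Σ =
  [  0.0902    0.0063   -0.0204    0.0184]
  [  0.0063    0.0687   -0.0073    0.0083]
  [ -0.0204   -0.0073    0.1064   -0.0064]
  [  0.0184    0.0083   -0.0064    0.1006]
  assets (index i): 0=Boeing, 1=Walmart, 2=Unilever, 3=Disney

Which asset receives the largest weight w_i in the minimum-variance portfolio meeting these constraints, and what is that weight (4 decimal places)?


Unilever (0.3761)

p=Σ⁻¹μ = [1.0489  0.1853  1.7194  1.5921]
q=Σ⁻¹𝟙 = [11.5231  13.9756  13.0183  7.5079]
a=μᵀp=0.626671  b=𝟙ᵀp=4.545671  c=𝟙ᵀq=46.024815  D=ac−b²=8.179298
λ₁=(c·0.137−b)/D = (46.024815·0.137−4.545671)/8.179298 = 0.215144
λ₂=(a−b·0.137)/D = (0.626671−4.545671·0.137)/8.179298 = 0.000479
w* = 0.215144·p + 0.000479·q:
  w_0 = 0.215144·1.0489 + 0.000479·11.5231 = 0.2312  (Boeing)
  w_1 = 0.215144·0.1853 + 0.000479·13.9756 = 0.0465  (Walmart)
  w_2 = 0.215144·1.7194 + 0.000479·13.0183 = 0.3761  (Unilever)
  w_3 = 0.215144·1.5921 + 0.000479·7.5079 = 0.3461  (Disney)
Σw_i=1.0000  μᵀw=0.1370
σ²=wᵀΣw=λ₁·μ_p+λ₂ = 0.215144·0.137 + 0.000479 = 0.029953 ≈ 0.0300


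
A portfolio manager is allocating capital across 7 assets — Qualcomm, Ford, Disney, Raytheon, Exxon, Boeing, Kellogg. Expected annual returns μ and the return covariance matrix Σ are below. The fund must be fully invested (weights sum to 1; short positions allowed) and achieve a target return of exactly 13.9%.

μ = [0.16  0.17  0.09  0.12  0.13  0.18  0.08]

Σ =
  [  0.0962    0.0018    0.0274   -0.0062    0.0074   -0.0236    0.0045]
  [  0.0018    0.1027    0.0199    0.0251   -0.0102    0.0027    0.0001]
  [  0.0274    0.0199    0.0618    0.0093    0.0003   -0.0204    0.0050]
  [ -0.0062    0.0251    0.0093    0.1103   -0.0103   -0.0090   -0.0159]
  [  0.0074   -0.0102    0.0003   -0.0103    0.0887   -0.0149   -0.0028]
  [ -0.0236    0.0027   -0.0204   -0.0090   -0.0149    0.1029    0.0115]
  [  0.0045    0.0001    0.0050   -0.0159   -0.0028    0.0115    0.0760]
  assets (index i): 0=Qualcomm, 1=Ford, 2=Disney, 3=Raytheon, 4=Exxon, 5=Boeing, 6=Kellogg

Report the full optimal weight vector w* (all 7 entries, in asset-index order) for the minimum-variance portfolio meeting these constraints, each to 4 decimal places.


0.1544  0.0958  0.1016  0.1321  0.1882  0.2231  0.1048

x=Σ⁻¹μ = [1.9593  1.2725  0.7645  1.3760  2.0765  2.6429  0.8491]
y=Σ⁻¹𝟙 = [9.6558  5.3103  12.6797  11.8850  15.5300  16.2152  12.3500]
a=μᵀx=1.577316  b=𝟙ᵀx=10.940684  c=𝟙ᵀy=83.625984  D=ac−b²=12.206040
λ₁=(c·0.139−b)/D = (83.625984·0.139−10.940684)/12.206040 = 0.055983
λ₂=(a−b·0.139)/D = (1.577316−10.940684·0.139)/12.206040 = 0.004634
w* = 0.055983·x + 0.004634·y:
  w_0 = 0.055983·1.9593 + 0.004634·9.6558 = 0.1544  (Qualcomm)
  w_1 = 0.055983·1.2725 + 0.004634·5.3103 = 0.0958  (Ford)
  w_2 = 0.055983·0.7645 + 0.004634·12.6797 = 0.1016  (Disney)
  w_3 = 0.055983·1.3760 + 0.004634·11.8850 = 0.1321  (Raytheon)
  w_4 = 0.055983·2.0765 + 0.004634·15.5300 = 0.1882  (Exxon)
  w_5 = 0.055983·2.6429 + 0.004634·16.2152 = 0.2231  (Boeing)
  w_6 = 0.055983·0.8491 + 0.004634·12.3500 = 0.1048  (Kellogg)
Σw_i=1.0000  μᵀw=0.1390
σ²=wᵀΣw=λ₁·μ_p+λ₂ = 0.055983·0.139 + 0.004634 = 0.012415 ≈ 0.0124


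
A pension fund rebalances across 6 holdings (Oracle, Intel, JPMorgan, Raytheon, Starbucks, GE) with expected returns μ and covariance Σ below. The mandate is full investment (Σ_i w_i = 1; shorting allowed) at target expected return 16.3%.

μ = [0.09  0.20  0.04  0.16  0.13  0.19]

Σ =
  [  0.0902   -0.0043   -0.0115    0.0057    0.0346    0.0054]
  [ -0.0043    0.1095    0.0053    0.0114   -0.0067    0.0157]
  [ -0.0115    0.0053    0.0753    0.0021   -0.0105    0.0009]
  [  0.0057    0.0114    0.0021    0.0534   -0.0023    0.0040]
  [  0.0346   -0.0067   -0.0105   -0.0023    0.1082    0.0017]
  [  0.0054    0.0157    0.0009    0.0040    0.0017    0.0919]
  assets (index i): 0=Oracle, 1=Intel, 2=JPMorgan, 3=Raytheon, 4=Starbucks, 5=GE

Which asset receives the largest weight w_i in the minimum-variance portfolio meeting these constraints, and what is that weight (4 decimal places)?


p=Σ⁻¹μ = [0.3982  1.3843  0.5766  2.5642  1.2441  1.6673]
q=Σ⁻¹𝟙 = [8.5150  6.4608  14.7846  15.6041  8.5554  8.2951]
a=μᵀp=1.224570  b=𝟙ᵀp=7.834820  c=𝟙ᵀq=62.214953  D=ac−b²=14.802137
λ₁=(c·0.163−b)/D = (62.214953·0.163−7.834820)/14.802137 = 0.155803
λ₂=(a−b·0.163)/D = (1.224570−7.834820·0.163)/14.802137 = -0.003547
w* = 0.155803·p + -0.003547·q:
  w_0 = 0.155803·0.3982 + -0.003547·8.5150 = 0.0318  (Oracle)
  w_1 = 0.155803·1.3843 + -0.003547·6.4608 = 0.1928  (Intel)
  w_2 = 0.155803·0.5766 + -0.003547·14.7846 = 0.0374  (JPMorgan)
  w_3 = 0.155803·2.5642 + -0.003547·15.6041 = 0.3442  (Raytheon)
  w_4 = 0.155803·1.2441 + -0.003547·8.5554 = 0.1635  (Starbucks)
  w_5 = 0.155803·1.6673 + -0.003547·8.2951 = 0.2303  (GE)
Σw_i=1.0000  μᵀw=0.1630
σ²=wᵀΣw=λ₁·μ_p+λ₂ = 0.155803·0.163 + -0.003547 = 0.021849 ≈ 0.0218

Raytheon (0.3442)


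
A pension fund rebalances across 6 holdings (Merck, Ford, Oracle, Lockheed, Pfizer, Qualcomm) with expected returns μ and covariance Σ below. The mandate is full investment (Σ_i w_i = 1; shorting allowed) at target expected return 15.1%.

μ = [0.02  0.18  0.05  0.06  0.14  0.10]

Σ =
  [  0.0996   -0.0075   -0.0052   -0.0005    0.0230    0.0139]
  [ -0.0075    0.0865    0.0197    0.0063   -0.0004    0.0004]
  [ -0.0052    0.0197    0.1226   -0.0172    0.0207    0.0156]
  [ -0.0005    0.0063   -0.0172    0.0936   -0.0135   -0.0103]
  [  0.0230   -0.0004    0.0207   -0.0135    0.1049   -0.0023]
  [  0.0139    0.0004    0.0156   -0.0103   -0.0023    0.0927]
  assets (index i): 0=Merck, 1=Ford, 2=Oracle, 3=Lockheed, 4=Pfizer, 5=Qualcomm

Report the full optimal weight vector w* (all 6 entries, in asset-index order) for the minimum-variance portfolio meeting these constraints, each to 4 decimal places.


-0.0689  0.4302  -0.0746  0.1394  0.3230  0.2509

u=Σ⁻¹μ = [-0.1913  2.0609  -0.2420  0.8224  1.5658  1.2695]
v=Σ⁻¹𝟙 = [7.7308  9.8633  6.0298  13.5500  8.6551  10.2913]
a=μᵀu=0.750546  b=𝟙ᵀu=5.285338  c=𝟙ᵀv=56.120267  D=ac−b²=14.186048
λ₁=(c·0.151−b)/D = (56.120267·0.151−5.285338)/14.186048 = 0.224786
λ₂=(a−b·0.151)/D = (0.750546−5.285338·0.151)/14.186048 = -0.003351
w* = 0.224786·u + -0.003351·v:
  w_0 = 0.224786·-0.1913 + -0.003351·7.7308 = -0.0689  (Merck)
  w_1 = 0.224786·2.0609 + -0.003351·9.8633 = 0.4302  (Ford)
  w_2 = 0.224786·-0.2420 + -0.003351·6.0298 = -0.0746  (Oracle)
  w_3 = 0.224786·0.8224 + -0.003351·13.5500 = 0.1394  (Lockheed)
  w_4 = 0.224786·1.5658 + -0.003351·8.6551 = 0.3230  (Pfizer)
  w_5 = 0.224786·1.2695 + -0.003351·10.2913 = 0.2509  (Qualcomm)
Σw_i=1.0000  μᵀw=0.1510
σ²=wᵀΣw=λ₁·μ_p+λ₂ = 0.224786·0.151 + -0.003351 = 0.030591 ≈ 0.0306


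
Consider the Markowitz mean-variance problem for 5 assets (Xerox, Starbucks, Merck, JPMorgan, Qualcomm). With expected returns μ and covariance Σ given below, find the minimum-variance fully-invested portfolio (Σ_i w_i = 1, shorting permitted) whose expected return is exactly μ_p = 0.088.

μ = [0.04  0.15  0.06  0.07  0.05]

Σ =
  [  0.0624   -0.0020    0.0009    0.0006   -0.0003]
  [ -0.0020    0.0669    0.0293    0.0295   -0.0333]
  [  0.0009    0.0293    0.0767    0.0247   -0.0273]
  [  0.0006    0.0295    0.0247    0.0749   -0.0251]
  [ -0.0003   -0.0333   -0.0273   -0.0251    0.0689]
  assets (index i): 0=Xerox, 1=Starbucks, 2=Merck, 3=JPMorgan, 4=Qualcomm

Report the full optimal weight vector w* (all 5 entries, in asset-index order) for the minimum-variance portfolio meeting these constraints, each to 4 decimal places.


p=Σ⁻¹μ = [0.7478  3.2155  0.3238  0.4140  2.5621]
q=Σ⁻¹𝟙 = [16.5837  21.6751  13.0146  11.9785  34.5822]
a=μᵀp=0.688741  b=𝟙ᵀp=7.263087  c=𝟙ᵀq=97.834068  D=ac−b²=14.629869
λ₁=(c·0.088−b)/D = (97.834068·0.088−7.263087)/14.629869 = 0.092025
λ₂=(a−b·0.088)/D = (0.688741−7.263087·0.088)/14.629869 = 0.003390
w* = 0.092025·p + 0.003390·q:
  w_0 = 0.092025·0.7478 + 0.003390·16.5837 = 0.1250  (Xerox)
  w_1 = 0.092025·3.2155 + 0.003390·21.6751 = 0.3694  (Starbucks)
  w_2 = 0.092025·0.3238 + 0.003390·13.0146 = 0.0739  (Merck)
  w_3 = 0.092025·0.4140 + 0.003390·11.9785 = 0.0787  (JPMorgan)
  w_4 = 0.092025·2.5621 + 0.003390·34.5822 = 0.3530  (Qualcomm)
Σw_i=1.0000  μᵀw=0.0880
σ²=wᵀΣw=λ₁·μ_p+λ₂ = 0.092025·0.088 + 0.003390 = 0.011488 ≈ 0.0115

0.1250  0.3694  0.0739  0.0787  0.3530


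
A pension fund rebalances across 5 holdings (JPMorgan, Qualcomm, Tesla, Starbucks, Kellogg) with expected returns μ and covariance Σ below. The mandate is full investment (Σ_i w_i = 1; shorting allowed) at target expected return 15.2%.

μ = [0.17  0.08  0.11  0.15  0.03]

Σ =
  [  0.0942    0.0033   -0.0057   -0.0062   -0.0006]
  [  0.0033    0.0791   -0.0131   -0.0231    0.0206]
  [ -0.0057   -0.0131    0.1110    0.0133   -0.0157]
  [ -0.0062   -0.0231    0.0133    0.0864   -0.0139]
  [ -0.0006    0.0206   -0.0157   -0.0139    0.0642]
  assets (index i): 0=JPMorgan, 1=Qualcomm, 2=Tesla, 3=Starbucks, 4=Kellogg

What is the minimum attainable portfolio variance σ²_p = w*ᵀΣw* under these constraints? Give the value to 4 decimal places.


0.0293

x=Σ⁻¹μ = [1.9694  1.5774  1.1135  2.2465  0.7382]
y=Σ⁻¹𝟙 = [12.0727  14.5598  11.7638  17.3623  17.6533]
a=μᵀx=0.942600  b=𝟙ᵀx=7.645099  c=𝟙ᵀy=73.411844  D=ac−b²=10.750491
λ₁=(c·0.152−b)/D = (73.411844·0.152−7.645099)/10.750491 = 0.326822
λ₂=(a−b·0.152)/D = (0.942600−7.645099·0.152)/10.750491 = -0.020413
w* = 0.326822·x + -0.020413·y:
  w_0 = 0.326822·1.9694 + -0.020413·12.0727 = 0.3972  (JPMorgan)
  w_1 = 0.326822·1.5774 + -0.020413·14.5598 = 0.2183  (Qualcomm)
  w_2 = 0.326822·1.1135 + -0.020413·11.7638 = 0.1238  (Tesla)
  w_3 = 0.326822·2.2465 + -0.020413·17.3623 = 0.3798  (Starbucks)
  w_4 = 0.326822·0.7382 + -0.020413·17.6533 = -0.1191  (Kellogg)
Σw_i=1.0000  μᵀw=0.1520
σ²=wᵀΣw=λ₁·μ_p+λ₂ = 0.326822·0.152 + -0.020413 = 0.029264 ≈ 0.0293


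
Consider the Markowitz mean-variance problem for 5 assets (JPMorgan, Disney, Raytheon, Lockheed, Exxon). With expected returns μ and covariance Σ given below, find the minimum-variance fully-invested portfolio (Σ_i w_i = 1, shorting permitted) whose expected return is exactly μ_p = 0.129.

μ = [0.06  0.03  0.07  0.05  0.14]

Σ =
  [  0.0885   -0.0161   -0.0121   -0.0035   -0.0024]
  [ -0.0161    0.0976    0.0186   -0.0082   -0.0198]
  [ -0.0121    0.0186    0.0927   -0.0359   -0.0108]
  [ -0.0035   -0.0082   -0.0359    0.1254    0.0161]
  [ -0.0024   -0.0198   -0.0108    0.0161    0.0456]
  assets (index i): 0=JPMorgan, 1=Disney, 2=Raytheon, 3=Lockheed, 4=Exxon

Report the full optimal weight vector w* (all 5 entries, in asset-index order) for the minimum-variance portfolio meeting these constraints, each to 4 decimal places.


p=Σ⁻¹μ = [1.1611  1.0484  1.2828  0.3849  3.7545]
q=Σ⁻¹𝟙 = [18.0268  17.0085  17.4185  10.6437  30.6313]
a=μᵀp=0.735785  b=𝟙ᵀp=7.631722  c=𝟙ᵀq=93.728730  D=ac−b²=10.721034
λ₁=(c·0.129−b)/D = (93.728730·0.129−7.631722)/10.721034 = 0.415938
λ₂=(a−b·0.129)/D = (0.735785−7.631722·0.129)/10.721034 = -0.023198
w* = 0.415938·p + -0.023198·q:
  w_0 = 0.415938·1.1611 + -0.023198·18.0268 = 0.0648  (JPMorgan)
  w_1 = 0.415938·1.0484 + -0.023198·17.0085 = 0.0415  (Disney)
  w_2 = 0.415938·1.2828 + -0.023198·17.4185 = 0.1295  (Raytheon)
  w_3 = 0.415938·0.3849 + -0.023198·10.6437 = -0.0868  (Lockheed)
  w_4 = 0.415938·3.7545 + -0.023198·30.6313 = 0.8510  (Exxon)
Σw_i=1.0000  μᵀw=0.1290
σ²=wᵀΣw=λ₁·μ_p+λ₂ = 0.415938·0.129 + -0.023198 = 0.030458 ≈ 0.0305

0.0648  0.0415  0.1295  -0.0868  0.8510
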